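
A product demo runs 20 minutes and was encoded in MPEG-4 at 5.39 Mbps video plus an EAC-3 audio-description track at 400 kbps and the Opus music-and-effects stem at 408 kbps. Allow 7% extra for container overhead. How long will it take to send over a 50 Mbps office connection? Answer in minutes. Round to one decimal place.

20 min = 1200 s
Audio total: 400 + 408 = 808 kbps = 0.808 Mbps.
Total bitrate: 6.198 Mbps.
File: 6.198 Mbps × 1200 s = 7437.6 Mb.
With 7% container overhead: ×1.07. → 7958.2 Mb.
At 50 Mbps: 7958.2 / 50 = 159.2 s ≈ 2.65 minutes.

2.7 minutes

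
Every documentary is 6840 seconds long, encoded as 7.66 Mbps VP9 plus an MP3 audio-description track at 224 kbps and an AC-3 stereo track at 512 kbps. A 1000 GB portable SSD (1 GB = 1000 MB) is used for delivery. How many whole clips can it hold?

139

Audio total: 224 + 512 = 736 kbps = 0.736 Mbps.
Total bitrate: 8.396 Mbps.
Per item: 8.396 Mbps × 6840 s = 57,429 Mb = 7,179 MB.
Capacity: 1000 GB = 8,000,000 Mb; 139.30 items → 139 complete.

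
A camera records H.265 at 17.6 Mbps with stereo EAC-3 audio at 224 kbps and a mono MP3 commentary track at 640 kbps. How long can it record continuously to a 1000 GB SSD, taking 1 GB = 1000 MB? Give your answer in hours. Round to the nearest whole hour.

Audio total: 224 + 640 = 864 kbps = 0.864 Mbps.
Total bitrate: 17.6 + 0.864 = 18.464 Mbps.
Capacity: 1000 GB = 8,000,000 Mb.
Recording time: 8,000,000 / 18.464 = 433,276 s ≈ 120 hours.

120 hours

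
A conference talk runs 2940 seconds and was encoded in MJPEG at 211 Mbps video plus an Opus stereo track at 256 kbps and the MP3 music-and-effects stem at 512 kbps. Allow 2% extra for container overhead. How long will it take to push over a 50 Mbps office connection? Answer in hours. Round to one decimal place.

3.5 hours

Audio total: 256 + 512 = 768 kbps = 0.768 Mbps.
Total bitrate: 211.768 Mbps.
File: 211.768 Mbps × 2940 s = 622597.9 Mb.
With 2% container overhead: ×1.02. → 635049.9 Mb.
At 50 Mbps: 635049.9 / 50 = 12701.0 s ≈ 3.53 hours.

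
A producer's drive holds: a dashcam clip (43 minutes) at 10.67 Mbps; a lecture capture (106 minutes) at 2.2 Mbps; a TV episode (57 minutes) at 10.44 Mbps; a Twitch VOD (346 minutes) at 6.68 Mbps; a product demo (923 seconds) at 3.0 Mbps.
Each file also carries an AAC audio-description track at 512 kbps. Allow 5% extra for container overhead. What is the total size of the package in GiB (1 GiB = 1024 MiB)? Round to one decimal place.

28.9 GiB

Audio: 512 kbps = 0.512 Mbps.
dashcam clip: 11.182 Mbps × 2580 s × 1.05 = 30292.0 Mb
lecture capture: 2.712 Mbps × 6360 s × 1.05 = 18110.7 Mb
TV episode: 10.952 Mbps × 3420 s × 1.05 = 39328.6 Mb
Twitch VOD: 7.192 Mbps × 20760 s × 1.05 = 156771.2 Mb
product demo: 3.512 Mbps × 923 s × 1.05 = 3403.7 Mb
Total: 247906.3 Mb = 30988.3 MB.
= 28.86 GiB.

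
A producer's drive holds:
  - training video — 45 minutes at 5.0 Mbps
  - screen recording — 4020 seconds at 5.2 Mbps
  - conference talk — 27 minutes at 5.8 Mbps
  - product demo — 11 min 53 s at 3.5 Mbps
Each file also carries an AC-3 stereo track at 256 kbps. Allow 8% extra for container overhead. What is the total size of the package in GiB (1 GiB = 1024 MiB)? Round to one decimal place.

Audio: 256 kbps = 0.256 Mbps.
training video: 5.256 Mbps × 2700 s × 1.08 = 15326.5 Mb
screen recording: 5.456 Mbps × 4020 s × 1.08 = 23687.8 Mb
conference talk: 6.056 Mbps × 1620 s × 1.08 = 10595.6 Mb
product demo: 3.756 Mbps × 713 s × 1.08 = 2892.3 Mb
Total: 52502.1 Mb = 6562.8 MB.
= 6.112 GiB.

6.1 GiB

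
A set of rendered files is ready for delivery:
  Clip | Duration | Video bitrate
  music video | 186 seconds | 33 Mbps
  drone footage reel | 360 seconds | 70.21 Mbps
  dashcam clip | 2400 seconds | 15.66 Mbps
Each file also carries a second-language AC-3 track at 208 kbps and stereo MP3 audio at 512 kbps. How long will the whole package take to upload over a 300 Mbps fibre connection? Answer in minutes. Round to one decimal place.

Audio total: 208 + 512 = 720 kbps = 0.720 Mbps.
music video: 33.720 Mbps × 186 s = 6271.9 Mb
drone footage reel: 70.930 Mbps × 360 s = 25534.8 Mb
dashcam clip: 16.380 Mbps × 2400 s = 39312.0 Mb
Total: 71118.7 Mb = 8889.8 MB.
At 300 Mbps: 71118.7 / 300 = 237 s ≈ 3.95 minutes.

4.0 minutes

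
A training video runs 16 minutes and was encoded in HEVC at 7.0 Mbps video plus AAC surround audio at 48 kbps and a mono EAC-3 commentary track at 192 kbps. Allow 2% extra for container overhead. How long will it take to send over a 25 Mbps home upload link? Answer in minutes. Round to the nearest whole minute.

5 minutes

16 min = 960 s
Audio total: 48 + 192 = 240 kbps = 0.240 Mbps.
Total bitrate: 7.240 Mbps.
File: 7.240 Mbps × 960 s = 6950.4 Mb.
With 2% container overhead: ×1.02. → 7089.4 Mb.
At 25 Mbps: 7089.4 / 25 = 283.6 s ≈ 4.73 minutes.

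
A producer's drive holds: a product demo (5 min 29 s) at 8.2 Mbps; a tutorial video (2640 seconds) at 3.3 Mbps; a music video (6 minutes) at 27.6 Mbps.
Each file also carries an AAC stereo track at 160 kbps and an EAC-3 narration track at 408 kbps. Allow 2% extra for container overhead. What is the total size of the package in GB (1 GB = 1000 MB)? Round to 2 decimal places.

Audio total: 160 + 408 = 568 kbps = 0.568 Mbps.
product demo: 8.768 Mbps × 329 s × 1.02 = 2942.4 Mb
tutorial video: 3.868 Mbps × 2640 s × 1.02 = 10415.8 Mb
music video: 28.168 Mbps × 360 s × 1.02 = 10343.3 Mb
Total: 23701.4 Mb = 2962.7 MB.
= 2.963 GB.

2.96 GB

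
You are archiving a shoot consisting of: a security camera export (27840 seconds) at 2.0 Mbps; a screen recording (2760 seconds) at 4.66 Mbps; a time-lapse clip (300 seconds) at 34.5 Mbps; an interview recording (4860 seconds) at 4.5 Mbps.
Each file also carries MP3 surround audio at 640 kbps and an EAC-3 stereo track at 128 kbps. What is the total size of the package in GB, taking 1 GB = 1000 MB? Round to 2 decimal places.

Audio total: 640 + 128 = 768 kbps = 0.768 Mbps.
security camera export: 2.768 Mbps × 27840 s = 77061.1 Mb
screen recording: 5.428 Mbps × 2760 s = 14981.3 Mb
time-lapse clip: 35.268 Mbps × 300 s = 10580.4 Mb
interview recording: 5.268 Mbps × 4860 s = 25602.5 Mb
Total: 128225.3 Mb = 16028.2 MB.
= 16.03 GB.

16.03 GB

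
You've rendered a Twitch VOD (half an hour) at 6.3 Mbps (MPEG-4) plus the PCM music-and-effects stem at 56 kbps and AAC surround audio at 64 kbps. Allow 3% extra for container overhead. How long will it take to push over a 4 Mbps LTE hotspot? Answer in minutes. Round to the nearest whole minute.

30 min = 1800 s
Audio total: 56 + 64 = 120 kbps = 0.120 Mbps.
Total bitrate: 6.420 Mbps.
File: 6.420 Mbps × 1800 s = 11556.0 Mb.
With 3% container overhead: ×1.03. → 11902.7 Mb.
At 4 Mbps: 11902.7 / 4 = 2975.7 s ≈ 49.6 minutes.

50 minutes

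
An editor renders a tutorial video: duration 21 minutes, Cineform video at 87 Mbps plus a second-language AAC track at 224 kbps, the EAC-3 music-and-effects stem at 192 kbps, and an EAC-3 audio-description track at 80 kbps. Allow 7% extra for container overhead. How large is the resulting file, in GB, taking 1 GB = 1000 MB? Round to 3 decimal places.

21 min = 1260 s
Audio total: 224 + 192 + 80 = 496 kbps = 0.496 Mbps.
Total bitrate: 87 + 0.496 = 87.496 Mbps.
Stream data: 87.496 Mbps × 1260 s = 110245.0 Mb.
With 7% container overhead: ×1.07.
117,962 Mb ÷ 8 = 14,745 MB → 14.75 GB.

14.745 GB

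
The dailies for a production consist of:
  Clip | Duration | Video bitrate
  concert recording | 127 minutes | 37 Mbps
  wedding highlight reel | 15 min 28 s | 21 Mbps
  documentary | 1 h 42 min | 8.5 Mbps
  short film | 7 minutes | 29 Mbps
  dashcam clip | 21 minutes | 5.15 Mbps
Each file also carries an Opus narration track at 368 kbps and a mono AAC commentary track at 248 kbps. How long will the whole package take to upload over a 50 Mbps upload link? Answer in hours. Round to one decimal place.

2.1 hours

Audio total: 368 + 248 = 616 kbps = 0.616 Mbps.
concert recording: 37.616 Mbps × 7620 s = 286633.9 Mb
wedding highlight reel: 21.616 Mbps × 928 s = 20059.6 Mb
documentary: 9.116 Mbps × 6120 s = 55789.9 Mb
short film: 29.616 Mbps × 420 s = 12438.7 Mb
dashcam clip: 5.766 Mbps × 1260 s = 7265.2 Mb
Total: 382187.4 Mb = 47773.4 MB.
At 50 Mbps: 382187.4 / 50 = 7644 s ≈ 2.12 hours.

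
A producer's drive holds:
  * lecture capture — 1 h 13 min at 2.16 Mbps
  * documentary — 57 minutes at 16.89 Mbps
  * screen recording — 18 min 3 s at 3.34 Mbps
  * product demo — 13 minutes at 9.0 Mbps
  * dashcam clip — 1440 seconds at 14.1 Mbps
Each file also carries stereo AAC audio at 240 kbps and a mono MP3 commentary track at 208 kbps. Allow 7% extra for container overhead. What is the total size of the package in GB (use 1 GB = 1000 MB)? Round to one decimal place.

13.8 GB

Audio total: 240 + 208 = 448 kbps = 0.448 Mbps.
lecture capture: 2.608 Mbps × 4380 s × 1.07 = 12222.7 Mb
documentary: 17.338 Mbps × 3420 s × 1.07 = 63446.7 Mb
screen recording: 3.788 Mbps × 1083 s × 1.07 = 4389.6 Mb
product demo: 9.448 Mbps × 780 s × 1.07 = 7885.3 Mb
dashcam clip: 14.548 Mbps × 1440 s × 1.07 = 22415.6 Mb
Total: 110359.8 Mb = 13795.0 MB.
= 13.79 GB.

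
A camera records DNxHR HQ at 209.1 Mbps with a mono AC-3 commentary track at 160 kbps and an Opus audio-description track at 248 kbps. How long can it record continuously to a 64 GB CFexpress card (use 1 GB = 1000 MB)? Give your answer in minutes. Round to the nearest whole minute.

Audio total: 160 + 248 = 408 kbps = 0.408 Mbps.
Total bitrate: 209.1 + 0.408 = 209.508 Mbps.
Capacity: 64 GB = 512,000 Mb.
Recording time: 512,000 / 209.508 = 2,444 s ≈ 40.7 minutes.

41 minutes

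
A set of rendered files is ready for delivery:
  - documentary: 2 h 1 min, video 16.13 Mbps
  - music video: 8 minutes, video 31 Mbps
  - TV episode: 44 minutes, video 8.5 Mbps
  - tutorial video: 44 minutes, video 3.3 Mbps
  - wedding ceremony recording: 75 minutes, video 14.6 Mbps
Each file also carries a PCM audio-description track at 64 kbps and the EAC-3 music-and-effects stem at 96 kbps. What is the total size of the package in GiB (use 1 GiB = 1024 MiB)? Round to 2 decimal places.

26.97 GiB

Audio total: 64 + 96 = 160 kbps = 0.160 Mbps.
documentary: 16.290 Mbps × 7260 s = 118265.4 Mb
music video: 31.160 Mbps × 480 s = 14956.8 Mb
TV episode: 8.660 Mbps × 2640 s = 22862.4 Mb
tutorial video: 3.460 Mbps × 2640 s = 9134.4 Mb
wedding ceremony recording: 14.760 Mbps × 4500 s = 66420.0 Mb
Total: 231639.0 Mb = 28954.9 MB.
= 26.97 GiB.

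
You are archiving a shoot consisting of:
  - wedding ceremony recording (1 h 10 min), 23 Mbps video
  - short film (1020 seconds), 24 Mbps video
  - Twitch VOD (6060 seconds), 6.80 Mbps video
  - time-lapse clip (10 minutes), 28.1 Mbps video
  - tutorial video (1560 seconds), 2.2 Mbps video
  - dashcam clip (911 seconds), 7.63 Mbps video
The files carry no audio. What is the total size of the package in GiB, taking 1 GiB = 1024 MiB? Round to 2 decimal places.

wedding ceremony recording: 23.000 Mbps × 4200 s = 96600.0 Mb
short film: 24.000 Mbps × 1020 s = 24480.0 Mb
Twitch VOD: 6.800 Mbps × 6060 s = 41208.0 Mb
time-lapse clip: 28.100 Mbps × 600 s = 16860.0 Mb
tutorial video: 2.200 Mbps × 1560 s = 3432.0 Mb
dashcam clip: 7.630 Mbps × 911 s = 6950.9 Mb
Total: 189530.9 Mb = 23691.4 MB.
= 22.06 GiB.

22.06 GiB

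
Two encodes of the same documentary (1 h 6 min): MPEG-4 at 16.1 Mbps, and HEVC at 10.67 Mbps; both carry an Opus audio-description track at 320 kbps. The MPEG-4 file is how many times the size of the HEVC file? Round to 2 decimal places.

1.49

1 h 6 min = 66 min = 3960 s
Audio: 320 kbps = 0.320 Mbps.
MPEG-4: 16.420 Mbps × 3960 s = 65023.2 Mb = 8.128 GB.
HEVC: 10.990 Mbps × 3960 s = 43520.4 Mb = 5.440 GB.
Ratio: 8.128 / 5.440 = 1.494.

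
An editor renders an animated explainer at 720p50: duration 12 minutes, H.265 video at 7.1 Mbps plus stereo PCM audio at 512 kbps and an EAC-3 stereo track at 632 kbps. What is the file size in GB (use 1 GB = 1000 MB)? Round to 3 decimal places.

12 min = 720 s
Audio total: 512 + 632 = 1144 kbps = 1.144 Mbps.
Total bitrate: 7.1 + 1.144 = 8.244 Mbps.
Stream data: 8.244 Mbps × 720 s = 5935.7 Mb.
5,936 Mb ÷ 8 = 742.0 MB → 0.742 GB.

0.742 GB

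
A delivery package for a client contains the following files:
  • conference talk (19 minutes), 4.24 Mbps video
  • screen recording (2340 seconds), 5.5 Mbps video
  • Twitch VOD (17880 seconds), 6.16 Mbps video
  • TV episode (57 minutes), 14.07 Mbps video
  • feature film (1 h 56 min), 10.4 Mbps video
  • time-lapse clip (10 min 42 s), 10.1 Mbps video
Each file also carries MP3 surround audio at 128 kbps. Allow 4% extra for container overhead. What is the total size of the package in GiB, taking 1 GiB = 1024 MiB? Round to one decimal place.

Audio: 128 kbps = 0.128 Mbps.
conference talk: 4.368 Mbps × 1140 s × 1.04 = 5178.7 Mb
screen recording: 5.628 Mbps × 2340 s × 1.04 = 13696.3 Mb
Twitch VOD: 6.288 Mbps × 17880 s × 1.04 = 116926.6 Mb
TV episode: 14.198 Mbps × 3420 s × 1.04 = 50499.4 Mb
feature film: 10.528 Mbps × 6960 s × 1.04 = 76205.9 Mb
time-lapse clip: 10.228 Mbps × 642 s × 1.04 = 6829.0 Mb
Total: 269336.0 Mb = 33667.0 MB.
= 31.35 GiB.

31.4 GiB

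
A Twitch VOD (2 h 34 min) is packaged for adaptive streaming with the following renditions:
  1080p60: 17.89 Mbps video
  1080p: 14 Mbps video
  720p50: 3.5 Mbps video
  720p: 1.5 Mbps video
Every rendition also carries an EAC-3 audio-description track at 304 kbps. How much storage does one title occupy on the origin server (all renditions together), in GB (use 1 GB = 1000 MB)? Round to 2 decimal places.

2 h 34 min = 154 min = 9240 s
Audio: 304 kbps = 0.304 Mbps.
Sum of rendition bitrates: (17.89+0.304) + (14+0.304) + (3.5+0.304) + (1.5+0.304) = 38.106 Mbps.
× 9240 s = 352,099 Mb = 44,012 MB = 44.01 GB.

44.01 GB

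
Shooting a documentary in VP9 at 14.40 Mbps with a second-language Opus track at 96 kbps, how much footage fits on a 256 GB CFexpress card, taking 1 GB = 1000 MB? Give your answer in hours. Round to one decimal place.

Audio: 96 kbps = 0.096 Mbps.
Total bitrate: 14.40 + 0.096 = 14.496 Mbps.
Capacity: 256 GB = 2,048,000 Mb.
Recording time: 2,048,000 / 14.496 = 141,280 s ≈ 39.2 hours.

39.2 hours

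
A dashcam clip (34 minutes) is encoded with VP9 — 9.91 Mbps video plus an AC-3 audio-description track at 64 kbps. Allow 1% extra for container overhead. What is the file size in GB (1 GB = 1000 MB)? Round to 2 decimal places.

2.57 GB

34 min = 2040 s
Audio: 64 kbps = 0.064 Mbps.
Total bitrate: 9.91 + 0.064 = 9.974 Mbps.
Stream data: 9.974 Mbps × 2040 s = 20347.0 Mb.
With 1% container overhead: ×1.01.
20,550 Mb ÷ 8 = 2,569 MB → 2.569 GB.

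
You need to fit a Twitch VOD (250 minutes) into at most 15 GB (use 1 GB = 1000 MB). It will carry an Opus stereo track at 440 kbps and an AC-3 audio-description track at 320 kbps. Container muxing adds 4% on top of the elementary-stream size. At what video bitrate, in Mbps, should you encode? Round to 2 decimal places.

6.93 Mbps

Budget: 15 GB = 120000.0 Mb.
Stream payload after overhead: 120000.0 / 1.04 = 115384.6 Mb.
250 min = 15000 s
Total bitrate budget: 115384.6 Mb / 15000 s = 7.692 Mbps.
Audio total: 440 + 320 = 760 kbps = 0.760 Mbps.
Video: 7.692 − 0.760 = 6.932 Mbps.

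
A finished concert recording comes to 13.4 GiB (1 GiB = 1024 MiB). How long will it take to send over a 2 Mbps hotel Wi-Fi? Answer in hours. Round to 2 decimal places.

15.99 hours

File: 13.4 GiB = 115105.1 Mb.
At 2 Mbps: 115105.1 / 2 = 57552.6 s ≈ 16 hours.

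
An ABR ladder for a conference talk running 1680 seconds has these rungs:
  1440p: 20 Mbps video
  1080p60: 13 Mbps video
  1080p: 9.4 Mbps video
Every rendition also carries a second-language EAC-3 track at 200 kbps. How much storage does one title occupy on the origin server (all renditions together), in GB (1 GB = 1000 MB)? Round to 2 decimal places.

9.03 GB

Audio: 200 kbps = 0.200 Mbps.
Sum of rendition bitrates: (20+0.200) + (13+0.200) + (9.4+0.200) = 43.000 Mbps.
× 1680 s = 72,240 Mb = 9,030 MB = 9.030 GB.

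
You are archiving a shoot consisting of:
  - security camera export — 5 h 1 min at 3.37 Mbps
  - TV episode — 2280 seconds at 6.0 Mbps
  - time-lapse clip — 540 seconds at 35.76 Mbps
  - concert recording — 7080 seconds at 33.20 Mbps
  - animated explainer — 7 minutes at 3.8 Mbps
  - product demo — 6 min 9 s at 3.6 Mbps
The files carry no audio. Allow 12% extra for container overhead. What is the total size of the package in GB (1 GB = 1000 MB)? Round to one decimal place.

46.5 GB

security camera export: 3.370 Mbps × 18060 s × 1.12 = 68165.7 Mb
TV episode: 6.000 Mbps × 2280 s × 1.12 = 15321.6 Mb
time-lapse clip: 35.760 Mbps × 540 s × 1.12 = 21627.6 Mb
concert recording: 33.200 Mbps × 7080 s × 1.12 = 263262.7 Mb
animated explainer: 3.800 Mbps × 420 s × 1.12 = 1787.5 Mb
product demo: 3.600 Mbps × 369 s × 1.12 = 1487.8 Mb
Total: 371653.0 Mb = 46456.6 MB.
= 46.46 GB.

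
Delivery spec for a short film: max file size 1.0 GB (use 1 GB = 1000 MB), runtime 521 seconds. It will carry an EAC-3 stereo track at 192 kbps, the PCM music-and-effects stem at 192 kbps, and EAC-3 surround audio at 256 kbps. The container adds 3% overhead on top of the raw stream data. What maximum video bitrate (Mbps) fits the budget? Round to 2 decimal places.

14.27 Mbps

Budget: 1.0 GB = 8000.0 Mb.
Stream payload after overhead: 8000.0 / 1.03 = 7767.0 Mb.
Total bitrate budget: 7767.0 Mb / 521 s = 14.908 Mbps.
Audio total: 192 + 192 + 256 = 640 kbps = 0.640 Mbps.
Video: 14.908 − 0.640 = 14.268 Mbps.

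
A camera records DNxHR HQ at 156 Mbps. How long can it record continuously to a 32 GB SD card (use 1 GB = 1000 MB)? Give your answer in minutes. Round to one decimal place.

27.4 minutes

Capacity: 32 GB = 256,000 Mb.
Recording time: 256,000 / 156.000 = 1,641 s ≈ 27.4 minutes.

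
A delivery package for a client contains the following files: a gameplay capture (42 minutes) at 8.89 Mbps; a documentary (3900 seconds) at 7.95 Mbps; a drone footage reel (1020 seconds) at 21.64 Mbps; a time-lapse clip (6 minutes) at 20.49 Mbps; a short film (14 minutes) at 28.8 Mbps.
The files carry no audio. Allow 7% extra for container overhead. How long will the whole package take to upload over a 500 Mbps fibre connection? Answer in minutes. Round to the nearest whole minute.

4 minutes

gameplay capture: 8.890 Mbps × 2520 s × 1.07 = 23971.0 Mb
documentary: 7.950 Mbps × 3900 s × 1.07 = 33175.3 Mb
drone footage reel: 21.640 Mbps × 1020 s × 1.07 = 23617.9 Mb
time-lapse clip: 20.490 Mbps × 360 s × 1.07 = 7892.7 Mb
short film: 28.800 Mbps × 840 s × 1.07 = 25885.4 Mb
Total: 114542.4 Mb = 14317.8 MB.
At 500 Mbps: 114542.4 / 500 = 229 s ≈ 3.82 minutes.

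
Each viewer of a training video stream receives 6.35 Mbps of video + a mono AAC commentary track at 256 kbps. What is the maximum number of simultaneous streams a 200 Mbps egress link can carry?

30

Audio: 256 kbps = 0.256 Mbps.
Per-viewer media rate: 6.606 Mbps.
200 Mbps = 200.0 Mbps; 200.0 / 6.606 = 30.28 → 30 viewers.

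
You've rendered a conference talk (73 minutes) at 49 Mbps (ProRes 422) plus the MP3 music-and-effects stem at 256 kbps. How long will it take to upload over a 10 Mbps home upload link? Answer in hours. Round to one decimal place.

73 min = 4380 s
Audio: 256 kbps = 0.256 Mbps.
Total bitrate: 49.256 Mbps.
File: 49.256 Mbps × 4380 s = 215741.3 Mb.
At 10 Mbps: 215741.3 / 10 = 21574.1 s ≈ 5.99 hours.

6.0 hours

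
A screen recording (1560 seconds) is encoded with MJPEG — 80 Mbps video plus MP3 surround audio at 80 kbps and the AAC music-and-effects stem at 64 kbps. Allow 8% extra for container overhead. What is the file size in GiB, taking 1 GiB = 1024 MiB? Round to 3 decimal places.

Audio total: 80 + 64 = 144 kbps = 0.144 Mbps.
Total bitrate: 80 + 0.144 = 80.144 Mbps.
Stream data: 80.144 Mbps × 1560 s = 125024.6 Mb.
With 8% container overhead: ×1.08.
135,027 Mb = 16,878,326,400 bytes ÷ 1,073,741,824 = 15.72 GiB.

15.719 GiB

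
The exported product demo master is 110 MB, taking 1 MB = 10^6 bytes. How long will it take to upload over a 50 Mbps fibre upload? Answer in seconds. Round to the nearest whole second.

18 seconds

File: 110 MB = 880.0 Mb.
At 50 Mbps: 880.0 / 50 = 17.6 s ≈ 17.6 seconds.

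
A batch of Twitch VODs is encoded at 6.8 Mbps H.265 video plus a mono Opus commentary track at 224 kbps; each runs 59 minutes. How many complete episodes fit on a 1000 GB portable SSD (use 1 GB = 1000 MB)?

59 min = 3540 s
Audio: 224 kbps = 0.224 Mbps.
Total bitrate: 7.024 Mbps.
Per item: 7.024 Mbps × 3540 s = 24,865 Mb = 3,108 MB.
Capacity: 1000 GB = 8,000,000 Mb; 321.74 items → 321 complete.

321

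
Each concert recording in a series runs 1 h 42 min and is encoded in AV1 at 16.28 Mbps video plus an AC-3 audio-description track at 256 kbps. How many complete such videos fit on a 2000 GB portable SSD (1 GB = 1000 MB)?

1 h 42 min = 102 min = 6120 s
Audio: 256 kbps = 0.256 Mbps.
Total bitrate: 16.536 Mbps.
Per item: 16.536 Mbps × 6120 s = 101,200 Mb = 12,650 MB.
Capacity: 2000 GB = 16,000,000 Mb; 158.10 items → 158 complete.

158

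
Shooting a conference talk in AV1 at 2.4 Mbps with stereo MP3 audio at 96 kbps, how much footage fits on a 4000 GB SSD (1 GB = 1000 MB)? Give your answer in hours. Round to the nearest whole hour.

3561 hours

Audio: 96 kbps = 0.096 Mbps.
Total bitrate: 2.4 + 0.096 = 2.496 Mbps.
Capacity: 4000 GB = 32,000,000 Mb.
Recording time: 32,000,000 / 2.496 = 12,820,513 s ≈ 3,561 hours.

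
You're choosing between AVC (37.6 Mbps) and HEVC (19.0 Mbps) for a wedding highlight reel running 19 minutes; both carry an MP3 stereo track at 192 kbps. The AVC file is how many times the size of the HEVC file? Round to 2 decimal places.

1.97

19 min = 1140 s
Audio: 192 kbps = 0.192 Mbps.
AVC: 37.792 Mbps × 1140 s = 43082.9 Mb = 5.385 GB.
HEVC: 19.192 Mbps × 1140 s = 21878.9 Mb = 2.735 GB.
Ratio: 5.385 / 2.735 = 1.969.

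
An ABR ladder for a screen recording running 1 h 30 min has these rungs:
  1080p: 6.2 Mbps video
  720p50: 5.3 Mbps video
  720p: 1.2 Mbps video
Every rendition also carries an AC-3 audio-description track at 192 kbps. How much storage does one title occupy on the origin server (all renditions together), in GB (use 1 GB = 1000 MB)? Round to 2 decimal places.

8.96 GB

1 h 30 min = 90 min = 5400 s
Audio: 192 kbps = 0.192 Mbps.
Sum of rendition bitrates: (6.2+0.192) + (5.3+0.192) + (1.2+0.192) = 13.276 Mbps.
× 5400 s = 71,690 Mb = 8,961 MB = 8.961 GB.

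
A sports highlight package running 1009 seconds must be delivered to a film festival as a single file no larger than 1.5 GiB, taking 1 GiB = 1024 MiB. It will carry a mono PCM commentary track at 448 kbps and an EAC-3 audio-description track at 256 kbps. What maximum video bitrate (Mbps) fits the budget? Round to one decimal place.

12.1 Mbps

Budget: 1.5 GiB = 12884.9 Mb.
Total bitrate budget: 12884.9 Mb / 1009 s = 12.770 Mbps.
Audio total: 448 + 256 = 704 kbps = 0.704 Mbps.
Video: 12.770 − 0.704 = 12.066 Mbps.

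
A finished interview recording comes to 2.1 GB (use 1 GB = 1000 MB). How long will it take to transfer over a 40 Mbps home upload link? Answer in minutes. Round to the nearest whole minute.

7 minutes

File: 2.1 GB = 16800.0 Mb.
At 40 Mbps: 16800.0 / 40 = 420.0 s ≈ 7 minutes.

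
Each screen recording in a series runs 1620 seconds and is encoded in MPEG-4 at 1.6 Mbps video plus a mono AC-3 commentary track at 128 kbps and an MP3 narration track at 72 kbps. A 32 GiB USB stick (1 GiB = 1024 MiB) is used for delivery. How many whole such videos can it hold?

94

Audio total: 128 + 72 = 200 kbps = 0.200 Mbps.
Total bitrate: 1.800 Mbps.
Per item: 1.800 Mbps × 1620 s = 2,916 Mb = 364.5 MB.
Capacity: 32 GiB = 274,878 Mb; 94.27 items → 94 complete.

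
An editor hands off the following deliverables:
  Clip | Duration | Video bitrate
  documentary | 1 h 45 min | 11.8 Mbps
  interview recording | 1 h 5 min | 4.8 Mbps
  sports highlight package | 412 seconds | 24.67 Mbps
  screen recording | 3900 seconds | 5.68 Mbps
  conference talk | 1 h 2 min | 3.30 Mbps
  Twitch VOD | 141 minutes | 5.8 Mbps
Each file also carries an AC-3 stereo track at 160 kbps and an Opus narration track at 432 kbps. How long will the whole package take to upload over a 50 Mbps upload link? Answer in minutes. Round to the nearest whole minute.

68 minutes

Audio total: 160 + 432 = 592 kbps = 0.592 Mbps.
documentary: 12.392 Mbps × 6300 s = 78069.6 Mb
interview recording: 5.392 Mbps × 3900 s = 21028.8 Mb
sports highlight package: 25.262 Mbps × 412 s = 10407.9 Mb
screen recording: 6.272 Mbps × 3900 s = 24460.8 Mb
conference talk: 3.892 Mbps × 3720 s = 14478.2 Mb
Twitch VOD: 6.392 Mbps × 8460 s = 54076.3 Mb
Total: 202521.7 Mb = 25315.2 MB.
At 50 Mbps: 202521.7 / 50 = 4050 s ≈ 67.5 minutes.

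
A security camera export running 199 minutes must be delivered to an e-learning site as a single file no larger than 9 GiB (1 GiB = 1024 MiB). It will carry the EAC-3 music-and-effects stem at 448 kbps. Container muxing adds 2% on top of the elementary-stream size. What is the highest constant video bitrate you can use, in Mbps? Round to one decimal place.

Budget: 9 GiB = 77309.4 Mb.
Stream payload after overhead: 77309.4 / 1.02 = 75793.5 Mb.
199 min = 11940 s
Total bitrate budget: 75793.5 Mb / 11940 s = 6.348 Mbps.
Audio: 448 kbps = 0.448 Mbps.
Video: 6.348 − 0.448 = 5.900 Mbps.

5.9 Mbps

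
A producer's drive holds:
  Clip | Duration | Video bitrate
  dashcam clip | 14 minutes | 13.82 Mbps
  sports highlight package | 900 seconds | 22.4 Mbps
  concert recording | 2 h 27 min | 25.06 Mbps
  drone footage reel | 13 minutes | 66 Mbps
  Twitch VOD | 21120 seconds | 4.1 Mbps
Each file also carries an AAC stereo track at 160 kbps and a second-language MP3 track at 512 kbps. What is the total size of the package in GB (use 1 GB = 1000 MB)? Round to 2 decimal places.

51.59 GB

Audio total: 160 + 512 = 672 kbps = 0.672 Mbps.
dashcam clip: 14.492 Mbps × 840 s = 12173.3 Mb
sports highlight package: 23.072 Mbps × 900 s = 20764.8 Mb
concert recording: 25.732 Mbps × 8820 s = 226956.2 Mb
drone footage reel: 66.672 Mbps × 780 s = 52004.2 Mb
Twitch VOD: 4.772 Mbps × 21120 s = 100784.6 Mb
Total: 412683.1 Mb = 51585.4 MB.
= 51.59 GB.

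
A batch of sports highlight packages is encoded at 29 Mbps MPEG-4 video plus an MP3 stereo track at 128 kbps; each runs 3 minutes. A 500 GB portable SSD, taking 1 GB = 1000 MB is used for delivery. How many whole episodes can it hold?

3 min = 180 s
Audio: 128 kbps = 0.128 Mbps.
Total bitrate: 29.128 Mbps.
Per item: 29.128 Mbps × 180 s = 5,243 Mb = 655.4 MB.
Capacity: 500 GB = 4,000,000 Mb; 762.92 items → 762 complete.

762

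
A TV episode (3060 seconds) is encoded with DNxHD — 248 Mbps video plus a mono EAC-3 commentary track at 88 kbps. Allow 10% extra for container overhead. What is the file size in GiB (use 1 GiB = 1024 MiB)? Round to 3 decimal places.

97.214 GiB

Audio: 88 kbps = 0.088 Mbps.
Total bitrate: 248 + 0.088 = 248.088 Mbps.
Stream data: 248.088 Mbps × 3060 s = 759149.3 Mb.
With 10% container overhead: ×1.10.
835,064 Mb = 104,383,026,000 bytes ÷ 1,073,741,824 = 97.21 GiB.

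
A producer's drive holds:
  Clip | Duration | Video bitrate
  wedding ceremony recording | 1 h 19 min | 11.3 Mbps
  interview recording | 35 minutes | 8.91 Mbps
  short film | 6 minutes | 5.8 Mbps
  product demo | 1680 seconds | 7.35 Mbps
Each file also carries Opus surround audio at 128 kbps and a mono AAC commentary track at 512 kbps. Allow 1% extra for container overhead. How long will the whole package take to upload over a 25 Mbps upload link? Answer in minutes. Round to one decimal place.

62.2 minutes

Audio total: 128 + 512 = 640 kbps = 0.640 Mbps.
wedding ceremony recording: 11.940 Mbps × 4740 s × 1.01 = 57161.6 Mb
interview recording: 9.550 Mbps × 2100 s × 1.01 = 20255.5 Mb
short film: 6.440 Mbps × 360 s × 1.01 = 2341.6 Mb
product demo: 7.990 Mbps × 1680 s × 1.01 = 13557.4 Mb
Total: 93316.1 Mb = 11664.5 MB.
At 25 Mbps: 93316.1 / 25 = 3733 s ≈ 62.2 minutes.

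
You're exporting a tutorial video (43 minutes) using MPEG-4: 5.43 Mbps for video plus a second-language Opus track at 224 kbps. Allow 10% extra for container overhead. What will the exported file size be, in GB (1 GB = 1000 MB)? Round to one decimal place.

43 min = 2580 s
Audio: 224 kbps = 0.224 Mbps.
Total bitrate: 5.43 + 0.224 = 5.654 Mbps.
Stream data: 5.654 Mbps × 2580 s = 14587.3 Mb.
With 10% container overhead: ×1.10.
16,046 Mb ÷ 8 = 2,006 MB → 2.006 GB.

2.0 GB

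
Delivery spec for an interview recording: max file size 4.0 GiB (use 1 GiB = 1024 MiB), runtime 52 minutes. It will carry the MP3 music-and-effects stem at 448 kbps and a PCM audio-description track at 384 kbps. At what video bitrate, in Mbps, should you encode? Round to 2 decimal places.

10.18 Mbps

Budget: 4.0 GiB = 34359.7 Mb.
52 min = 3120 s
Total bitrate budget: 34359.7 Mb / 3120 s = 11.013 Mbps.
Audio total: 448 + 384 = 832 kbps = 0.832 Mbps.
Video: 11.013 − 0.832 = 10.181 Mbps.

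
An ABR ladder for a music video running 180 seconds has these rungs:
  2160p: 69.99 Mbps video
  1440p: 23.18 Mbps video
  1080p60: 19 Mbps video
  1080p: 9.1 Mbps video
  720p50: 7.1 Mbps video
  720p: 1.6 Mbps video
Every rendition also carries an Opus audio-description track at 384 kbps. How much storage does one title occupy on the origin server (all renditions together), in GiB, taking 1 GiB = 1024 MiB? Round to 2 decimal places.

Audio: 384 kbps = 0.384 Mbps.
Sum of rendition bitrates: (69.99+0.384) + (23.18+0.384) + (19+0.384) + (9.1+0.384) + (7.1+0.384) + (1.6+0.384) = 132.274 Mbps.
× 180 s = 23,809 Mb = 2,976 MB = 2.772 GiB.

2.77 GiB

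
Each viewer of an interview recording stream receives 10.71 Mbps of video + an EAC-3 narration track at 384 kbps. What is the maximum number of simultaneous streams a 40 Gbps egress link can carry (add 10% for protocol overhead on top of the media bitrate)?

3277

Audio: 384 kbps = 0.384 Mbps.
Per-viewer media rate: 11.094 Mbps.
On the wire with 10% overhead: 12.203 Mbps.
40 Gbps = 40,000 Mbps; 40,000 / 12.203 = 3277.78 → 3277 viewers.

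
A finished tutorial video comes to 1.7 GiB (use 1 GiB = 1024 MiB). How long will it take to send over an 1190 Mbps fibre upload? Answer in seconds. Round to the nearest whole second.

12 seconds

File: 1.7 GiB = 14602.9 Mb.
At 1190 Mbps: 14602.9 / 1190 = 12.3 s ≈ 12.3 seconds.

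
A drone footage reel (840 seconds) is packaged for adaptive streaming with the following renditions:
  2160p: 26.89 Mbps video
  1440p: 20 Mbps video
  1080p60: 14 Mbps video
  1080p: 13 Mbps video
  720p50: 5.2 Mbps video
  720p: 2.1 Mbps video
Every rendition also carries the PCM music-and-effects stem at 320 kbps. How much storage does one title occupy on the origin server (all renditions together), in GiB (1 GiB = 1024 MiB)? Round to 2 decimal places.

Audio: 320 kbps = 0.320 Mbps.
Sum of rendition bitrates: (26.89+0.320) + (20+0.320) + (14+0.320) + (13+0.320) + (5.2+0.320) + (2.1+0.320) = 83.110 Mbps.
× 840 s = 69,812 Mb = 8,727 MB = 8.127 GiB.

8.13 GiB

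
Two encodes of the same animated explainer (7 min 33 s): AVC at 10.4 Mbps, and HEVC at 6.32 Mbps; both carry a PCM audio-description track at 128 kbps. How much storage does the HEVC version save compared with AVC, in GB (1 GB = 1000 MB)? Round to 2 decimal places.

7 min 33 s = 453 s
Audio: 128 kbps = 0.128 Mbps.
AVC: 10.528 Mbps × 453 s = 4769.2 Mb = 0.596 GB.
HEVC: 6.448 Mbps × 453 s = 2920.9 Mb = 0.365 GB.
Saving: 0.596 − 0.365 = 0.231 GB.

0.23 GB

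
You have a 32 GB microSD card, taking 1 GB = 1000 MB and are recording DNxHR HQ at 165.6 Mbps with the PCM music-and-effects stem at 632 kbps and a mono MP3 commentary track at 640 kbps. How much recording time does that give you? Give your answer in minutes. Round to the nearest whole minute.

Audio total: 632 + 640 = 1272 kbps = 1.272 Mbps.
Total bitrate: 165.6 + 1.272 = 166.872 Mbps.
Capacity: 32 GB = 256,000 Mb.
Recording time: 256,000 / 166.872 = 1,534 s ≈ 25.6 minutes.

26 minutes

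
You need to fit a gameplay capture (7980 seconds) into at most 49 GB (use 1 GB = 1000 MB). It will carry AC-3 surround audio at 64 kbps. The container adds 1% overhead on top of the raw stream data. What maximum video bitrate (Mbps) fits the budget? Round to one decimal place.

Budget: 49 GB = 392000.0 Mb.
Stream payload after overhead: 392000.0 / 1.01 = 388118.8 Mb.
Total bitrate budget: 388118.8 Mb / 7980 s = 48.636 Mbps.
Audio: 64 kbps = 0.064 Mbps.
Video: 48.636 − 0.064 = 48.572 Mbps.

48.6 Mbps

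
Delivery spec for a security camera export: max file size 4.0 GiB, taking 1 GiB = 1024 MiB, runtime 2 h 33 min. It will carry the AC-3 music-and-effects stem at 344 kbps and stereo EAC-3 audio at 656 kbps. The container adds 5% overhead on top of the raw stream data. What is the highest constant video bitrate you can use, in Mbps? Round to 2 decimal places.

2.56 Mbps

Budget: 4.0 GiB = 34359.7 Mb.
Stream payload after overhead: 34359.7 / 1.05 = 32723.6 Mb.
2 h 33 min = 153 min = 9180 s
Total bitrate budget: 32723.6 Mb / 9180 s = 3.565 Mbps.
Audio total: 344 + 656 = 1000 kbps = 1.000 Mbps.
Video: 3.565 − 1.000 = 2.565 Mbps.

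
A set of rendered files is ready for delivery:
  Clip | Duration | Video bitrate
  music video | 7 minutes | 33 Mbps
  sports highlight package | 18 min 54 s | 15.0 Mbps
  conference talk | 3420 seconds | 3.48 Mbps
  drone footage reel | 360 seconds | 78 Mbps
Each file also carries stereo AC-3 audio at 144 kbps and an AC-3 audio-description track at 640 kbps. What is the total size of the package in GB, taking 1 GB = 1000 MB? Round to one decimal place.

9.4 GB

Audio total: 144 + 640 = 784 kbps = 0.784 Mbps.
music video: 33.784 Mbps × 420 s = 14189.3 Mb
sports highlight package: 15.784 Mbps × 1134 s = 17899.1 Mb
conference talk: 4.264 Mbps × 3420 s = 14582.9 Mb
drone footage reel: 78.784 Mbps × 360 s = 28362.2 Mb
Total: 75033.5 Mb = 9379.2 MB.
= 9.379 GB.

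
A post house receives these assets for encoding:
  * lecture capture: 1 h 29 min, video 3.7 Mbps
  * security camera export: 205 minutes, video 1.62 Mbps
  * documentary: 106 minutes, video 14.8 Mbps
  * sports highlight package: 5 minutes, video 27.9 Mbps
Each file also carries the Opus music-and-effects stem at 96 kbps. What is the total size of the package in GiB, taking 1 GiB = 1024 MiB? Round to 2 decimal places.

16.82 GiB

Audio: 96 kbps = 0.096 Mbps.
lecture capture: 3.796 Mbps × 5340 s = 20270.6 Mb
security camera export: 1.716 Mbps × 12300 s = 21106.8 Mb
documentary: 14.896 Mbps × 6360 s = 94738.6 Mb
sports highlight package: 27.996 Mbps × 300 s = 8398.8 Mb
Total: 144514.8 Mb = 18064.3 MB.
= 16.82 GiB.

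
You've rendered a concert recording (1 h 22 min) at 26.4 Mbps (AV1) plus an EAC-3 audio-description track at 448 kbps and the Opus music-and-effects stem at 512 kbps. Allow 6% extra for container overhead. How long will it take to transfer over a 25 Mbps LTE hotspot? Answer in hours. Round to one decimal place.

1.6 hours

1 h 22 min = 82 min = 4920 s
Audio total: 448 + 512 = 960 kbps = 0.960 Mbps.
Total bitrate: 27.360 Mbps.
File: 27.360 Mbps × 4920 s = 134611.2 Mb.
With 6% container overhead: ×1.06. → 142687.9 Mb.
At 25 Mbps: 142687.9 / 25 = 5707.5 s ≈ 1.59 hours.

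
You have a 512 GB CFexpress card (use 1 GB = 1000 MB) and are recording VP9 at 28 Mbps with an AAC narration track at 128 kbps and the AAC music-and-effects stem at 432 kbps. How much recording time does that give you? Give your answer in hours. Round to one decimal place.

Audio total: 128 + 432 = 560 kbps = 0.560 Mbps.
Total bitrate: 28 + 0.560 = 28.560 Mbps.
Capacity: 512 GB = 4,096,000 Mb.
Recording time: 4,096,000 / 28.560 = 143,417 s ≈ 39.8 hours.

39.8 hours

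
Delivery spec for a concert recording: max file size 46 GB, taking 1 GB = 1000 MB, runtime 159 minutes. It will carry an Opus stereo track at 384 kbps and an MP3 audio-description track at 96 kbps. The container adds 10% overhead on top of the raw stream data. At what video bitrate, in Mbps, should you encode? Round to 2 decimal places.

34.59 Mbps

Budget: 46 GB = 368000.0 Mb.
Stream payload after overhead: 368000.0 / 1.10 = 334545.5 Mb.
159 min = 9540 s
Total bitrate budget: 334545.5 Mb / 9540 s = 35.068 Mbps.
Audio total: 384 + 96 = 480 kbps = 0.480 Mbps.
Video: 35.068 − 0.480 = 34.588 Mbps.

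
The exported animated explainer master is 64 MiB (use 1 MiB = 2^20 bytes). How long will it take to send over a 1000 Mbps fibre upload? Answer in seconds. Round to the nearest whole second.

1 seconds

File: 64 MiB = 536.9 Mb.
At 1000 Mbps: 536.9 / 1000 = 0.5 s ≈ 0.537 seconds.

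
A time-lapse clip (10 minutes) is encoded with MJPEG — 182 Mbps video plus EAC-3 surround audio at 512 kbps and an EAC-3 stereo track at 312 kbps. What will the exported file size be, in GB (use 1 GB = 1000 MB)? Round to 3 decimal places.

13.712 GB

10 min = 600 s
Audio total: 512 + 312 = 824 kbps = 0.824 Mbps.
Total bitrate: 182 + 0.824 = 182.824 Mbps.
Stream data: 182.824 Mbps × 600 s = 109694.4 Mb.
109,694 Mb ÷ 8 = 13,712 MB → 13.71 GB.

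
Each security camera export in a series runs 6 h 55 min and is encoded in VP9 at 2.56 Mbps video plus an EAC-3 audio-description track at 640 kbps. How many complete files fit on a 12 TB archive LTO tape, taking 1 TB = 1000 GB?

1204

6 h 55 min = 415 min = 24900 s
Audio: 640 kbps = 0.640 Mbps.
Total bitrate: 3.200 Mbps.
Per item: 3.200 Mbps × 24900 s = 79,680 Mb = 9,960 MB.
Capacity: 12 TB = 96,000,000 Mb; 1204.82 items → 1204 complete.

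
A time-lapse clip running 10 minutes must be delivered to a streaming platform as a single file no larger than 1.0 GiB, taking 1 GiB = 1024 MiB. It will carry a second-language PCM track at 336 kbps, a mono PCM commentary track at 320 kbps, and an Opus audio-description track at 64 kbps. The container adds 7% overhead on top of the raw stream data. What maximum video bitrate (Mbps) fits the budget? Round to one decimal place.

12.7 Mbps

Budget: 1.0 GiB = 8589.9 Mb.
Stream payload after overhead: 8589.9 / 1.07 = 8028.0 Mb.
10 min = 600 s
Total bitrate budget: 8028.0 Mb / 600 s = 13.380 Mbps.
Audio total: 336 + 320 + 64 = 720 kbps = 0.720 Mbps.
Video: 13.380 − 0.720 = 12.660 Mbps.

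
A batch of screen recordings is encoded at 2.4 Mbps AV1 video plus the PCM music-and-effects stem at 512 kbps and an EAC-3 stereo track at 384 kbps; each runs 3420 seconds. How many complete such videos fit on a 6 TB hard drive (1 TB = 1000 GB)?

4258

Audio total: 512 + 384 = 896 kbps = 0.896 Mbps.
Total bitrate: 3.296 Mbps.
Per item: 3.296 Mbps × 3420 s = 11,272 Mb = 1,409 MB.
Capacity: 6 TB = 48,000,000 Mb; 4258.22 items → 4258 complete.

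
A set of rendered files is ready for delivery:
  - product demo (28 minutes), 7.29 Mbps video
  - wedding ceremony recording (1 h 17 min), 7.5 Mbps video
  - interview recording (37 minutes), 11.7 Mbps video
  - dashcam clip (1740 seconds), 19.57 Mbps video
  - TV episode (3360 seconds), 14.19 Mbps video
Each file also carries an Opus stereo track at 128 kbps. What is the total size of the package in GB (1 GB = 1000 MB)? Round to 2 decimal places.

Audio: 128 kbps = 0.128 Mbps.
product demo: 7.418 Mbps × 1680 s = 12462.2 Mb
wedding ceremony recording: 7.628 Mbps × 4620 s = 35241.4 Mb
interview recording: 11.828 Mbps × 2220 s = 26258.2 Mb
dashcam clip: 19.698 Mbps × 1740 s = 34274.5 Mb
TV episode: 14.318 Mbps × 3360 s = 48108.5 Mb
Total: 156344.8 Mb = 19543.1 MB.
= 19.54 GB.

19.54 GB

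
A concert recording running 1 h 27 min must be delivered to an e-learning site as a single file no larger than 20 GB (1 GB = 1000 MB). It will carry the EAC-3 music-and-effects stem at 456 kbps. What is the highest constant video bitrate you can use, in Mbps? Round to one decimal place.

Budget: 20 GB = 160000.0 Mb.
1 h 27 min = 87 min = 5220 s
Total bitrate budget: 160000.0 Mb / 5220 s = 30.651 Mbps.
Audio: 456 kbps = 0.456 Mbps.
Video: 30.651 − 0.456 = 30.195 Mbps.

30.2 Mbps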